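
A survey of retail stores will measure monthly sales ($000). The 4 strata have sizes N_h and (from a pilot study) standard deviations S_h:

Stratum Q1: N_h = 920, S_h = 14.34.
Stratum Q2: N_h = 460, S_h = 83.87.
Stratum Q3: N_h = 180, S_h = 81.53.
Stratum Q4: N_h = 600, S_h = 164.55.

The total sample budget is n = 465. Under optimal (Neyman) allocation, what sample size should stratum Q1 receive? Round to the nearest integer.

37

Neyman allocation: n_h = n · N_h S_h / Σ N_i S_i, with n = 465.
  stratum Q1: N_h·S_h = 920·14.34 = 13192.80
  stratum Q2: N_h·S_h = 460·83.87 = 38580.20
  stratum Q3: N_h·S_h = 180·81.53 = 14675.40
  stratum Q4: N_h·S_h = 600·164.55 = 98730.00
Σ N_h S_h = 165178.40
n for stratum Q1 = 465·13192.80/165178.40 = 37.140 → 37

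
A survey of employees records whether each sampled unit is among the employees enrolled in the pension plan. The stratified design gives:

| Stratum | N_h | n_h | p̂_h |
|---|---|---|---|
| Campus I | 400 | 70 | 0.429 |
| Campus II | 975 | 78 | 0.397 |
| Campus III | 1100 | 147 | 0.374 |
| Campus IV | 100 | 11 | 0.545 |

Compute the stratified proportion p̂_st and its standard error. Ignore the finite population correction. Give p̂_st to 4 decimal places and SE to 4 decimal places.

N = 2575; stratum weights W_h = N_h/N.
p̂_st = Σ W_h p̂_h = (400·0.429 + 975·0.397 + 1100·0.374 + 100·0.545)/2575 = 0.39789
V̂(p̂_st) = Σ W_h² p̂_h(1−p̂_h)/(n_h−1):
  stratum Campus I: (400/2575)²·0.429·0.571/69 = 8.56663e-05
  stratum Campus II: (975/2575)²·0.397·0.603/77 = 0.00044573
  stratum Campus III: (1100/2575)²·0.374·0.626/146 = 0.000292633
  stratum Campus IV: (100/2575)²·0.545·0.455/10 = 3.73984e-05
V̂(p̂_st) = 0.000861428; SE = √V̂ = 0.0293501

p̂_st ≈ 0.3979, SE ≈ 0.0294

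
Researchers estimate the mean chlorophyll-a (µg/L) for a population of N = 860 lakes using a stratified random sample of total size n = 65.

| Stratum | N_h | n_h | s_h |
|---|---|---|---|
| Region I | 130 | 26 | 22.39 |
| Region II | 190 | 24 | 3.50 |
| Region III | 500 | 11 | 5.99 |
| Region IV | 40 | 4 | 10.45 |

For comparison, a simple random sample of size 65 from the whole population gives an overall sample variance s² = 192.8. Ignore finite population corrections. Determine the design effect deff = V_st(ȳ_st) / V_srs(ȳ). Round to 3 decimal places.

V̂(ȳ_st) = Σ W_h² s_h²/n_h, with W_h = N_h/N and N = 860:
  stratum Region I: (130/860)²·22.39²/26 = 0.44058
  stratum Region II: (190/860)²·3.50²/24 = 0.0249135
  stratum Region III: (500/860)²·5.99²/11 = 1.10256
  stratum Region IV: (40/860)²·10.45²/4 = 0.0590603
V_st = 1.62712
V_srs = s²/n = 192.8/65 = 2.96615
deff = V_st / V_srs = 1.62712/2.96615 = 0.5486

deff ≈ 0.549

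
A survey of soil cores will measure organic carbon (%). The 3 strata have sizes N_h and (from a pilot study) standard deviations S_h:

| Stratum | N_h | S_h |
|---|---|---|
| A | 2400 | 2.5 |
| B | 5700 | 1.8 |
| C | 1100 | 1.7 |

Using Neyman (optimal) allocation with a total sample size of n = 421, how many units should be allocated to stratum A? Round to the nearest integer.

Neyman allocation: n_h = n · N_h S_h / Σ N_i S_i, with n = 421.
  stratum A: N_h·S_h = 2400·2.5 = 6000.00
  stratum B: N_h·S_h = 5700·1.8 = 10260.00
  stratum C: N_h·S_h = 1100·1.7 = 1870.00
Σ N_h S_h = 18130.00
n for stratum A = 421·6000.00/18130.00 = 139.327 → 139

139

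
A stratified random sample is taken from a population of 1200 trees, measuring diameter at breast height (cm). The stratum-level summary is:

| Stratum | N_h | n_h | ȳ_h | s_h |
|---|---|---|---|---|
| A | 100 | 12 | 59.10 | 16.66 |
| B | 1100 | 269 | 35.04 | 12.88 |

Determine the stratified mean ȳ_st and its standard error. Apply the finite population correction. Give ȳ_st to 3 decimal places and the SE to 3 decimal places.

ȳ_st ≈ 37.045, SE ≈ 0.730

ȳ_st = Σ W_h ȳ_h = (100·59.10 + 1100·35.04)/1200 = 37.04500
V̂(ȳ_st) = Σ W_h² (1 − n_h/N_h) s_h²/n_h, with W_h = N_h/N and N = 1200:
  stratum A: (100/1200)²·(1 − 12/100)·16.66²/12 = 0.141348
  stratum B: (1100/1200)²·(1 − 269/1100)·12.88²/269 = 0.391481
V̂(ȳ_st) = 0.532829
SE(ȳ_st) = √0.532829 = 0.729951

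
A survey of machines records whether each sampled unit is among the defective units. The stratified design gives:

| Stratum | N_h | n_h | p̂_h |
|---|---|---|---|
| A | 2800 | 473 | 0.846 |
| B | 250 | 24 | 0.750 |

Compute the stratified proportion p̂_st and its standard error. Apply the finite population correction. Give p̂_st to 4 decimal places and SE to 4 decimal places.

p̂_st ≈ 0.8381, SE ≈ 0.0156

N = 3050; stratum weights W_h = N_h/N.
p̂_st = Σ W_h p̂_h = (2800·0.846 + 250·0.750)/3050 = 0.83813
V̂(p̂_st) = Σ W_h² (1 − n_h/N_h) p̂_h(1−p̂_h)/(n_h−1):
  stratum A: (2800/3050)²·(1 − 473/2800)·0.846·0.154/472 = 0.000193332
  stratum B: (250/3050)²·(1 − 24/250)·0.750·0.250/23 = 4.95133e-05
V̂(p̂_st) = 0.000242845; SE = √V̂ = 0.0155835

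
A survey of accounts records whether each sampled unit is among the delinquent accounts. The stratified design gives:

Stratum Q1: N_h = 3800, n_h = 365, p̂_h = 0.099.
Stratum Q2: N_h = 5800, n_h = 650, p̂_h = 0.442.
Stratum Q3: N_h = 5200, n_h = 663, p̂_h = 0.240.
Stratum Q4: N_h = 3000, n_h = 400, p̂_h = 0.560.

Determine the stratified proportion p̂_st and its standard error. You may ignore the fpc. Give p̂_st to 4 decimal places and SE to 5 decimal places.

p̂_st ≈ 0.3297, SE ≈ 0.00962

N = 17800; stratum weights W_h = N_h/N.
p̂_st = Σ W_h p̂_h = (3800·0.099 + 5800·0.442 + 5200·0.240 + 3000·0.560)/17800 = 0.32965
V̂(p̂_st) = Σ W_h² p̂_h(1−p̂_h)/(n_h−1):
  stratum Q1: (3800/17800)²·0.099·0.901/364 = 1.11683e-05
  stratum Q2: (5800/17800)²·0.442·0.558/649 = 4.03485e-05
  stratum Q3: (5200/17800)²·0.240·0.760/662 = 2.35144e-05
  stratum Q4: (3000/17800)²·0.560·0.440/399 = 1.75416e-05
V̂(p̂_st) = 9.25728e-05; SE = √V̂ = 0.00962148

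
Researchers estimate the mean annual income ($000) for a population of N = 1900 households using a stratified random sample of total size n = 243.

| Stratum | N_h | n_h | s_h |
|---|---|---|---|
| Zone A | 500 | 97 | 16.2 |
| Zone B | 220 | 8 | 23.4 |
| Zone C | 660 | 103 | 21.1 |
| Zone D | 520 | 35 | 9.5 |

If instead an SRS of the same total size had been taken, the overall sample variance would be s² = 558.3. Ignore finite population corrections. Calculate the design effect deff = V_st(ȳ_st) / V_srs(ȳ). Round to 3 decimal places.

V̂(ȳ_st) = Σ W_h² s_h²/n_h, with W_h = N_h/N and N = 1900:
  stratum Zone A: (500/1900)²·16.2²/97 = 0.187366
  stratum Zone B: (220/1900)²·23.4²/8 = 0.917656
  stratum Zone C: (660/1900)²·21.1²/103 = 0.521565
  stratum Zone D: (520/1900)²·9.5²/35 = 0.193143
V_st = 1.81973
V_srs = s²/n = 558.3/243 = 2.29753
deff = V_st / V_srs = 1.81973/2.29753 = 0.7920

deff ≈ 0.792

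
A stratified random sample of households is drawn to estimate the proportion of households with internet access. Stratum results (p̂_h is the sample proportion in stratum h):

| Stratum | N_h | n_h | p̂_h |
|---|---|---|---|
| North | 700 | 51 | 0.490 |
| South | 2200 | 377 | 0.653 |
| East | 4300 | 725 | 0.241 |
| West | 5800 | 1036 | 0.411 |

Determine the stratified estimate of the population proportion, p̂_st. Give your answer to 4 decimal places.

N = 13000; stratum weights W_h = N_h/N.
p̂_st = Σ W_h p̂_h = (700·0.490 + 2200·0.653 + 4300·0.241 + 5800·0.411)/13000 = 0.39998

p̂_st ≈ 0.4000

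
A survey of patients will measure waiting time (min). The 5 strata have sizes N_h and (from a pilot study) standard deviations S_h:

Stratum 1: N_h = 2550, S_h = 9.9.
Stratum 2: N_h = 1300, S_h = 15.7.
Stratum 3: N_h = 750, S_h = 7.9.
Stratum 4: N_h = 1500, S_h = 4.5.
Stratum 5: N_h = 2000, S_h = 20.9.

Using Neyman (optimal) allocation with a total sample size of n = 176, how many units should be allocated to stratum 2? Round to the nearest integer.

36

Neyman allocation: n_h = n · N_h S_h / Σ N_i S_i, with n = 176.
  stratum 1: N_h·S_h = 2550·9.9 = 25245.00
  stratum 2: N_h·S_h = 1300·15.7 = 20410.00
  stratum 3: N_h·S_h = 750·7.9 = 5925.00
  stratum 4: N_h·S_h = 1500·4.5 = 6750.00
  stratum 5: N_h·S_h = 2000·20.9 = 41800.00
Σ N_h S_h = 100130.00
n for stratum 2 = 176·20410.00/100130.00 = 35.875 → 36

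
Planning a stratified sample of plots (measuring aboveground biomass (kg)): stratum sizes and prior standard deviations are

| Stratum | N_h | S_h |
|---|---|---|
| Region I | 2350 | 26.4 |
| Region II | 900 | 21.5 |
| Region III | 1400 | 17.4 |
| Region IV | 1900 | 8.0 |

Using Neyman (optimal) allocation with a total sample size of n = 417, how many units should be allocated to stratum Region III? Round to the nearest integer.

84

Neyman allocation: n_h = n · N_h S_h / Σ N_i S_i, with n = 417.
  stratum Region I: N_h·S_h = 2350·26.4 = 62040.00
  stratum Region II: N_h·S_h = 900·21.5 = 19350.00
  stratum Region III: N_h·S_h = 1400·17.4 = 24360.00
  stratum Region IV: N_h·S_h = 1900·8.0 = 15200.00
Σ N_h S_h = 120950.00
n for stratum Region III = 417·24360.00/120950.00 = 83.986 → 84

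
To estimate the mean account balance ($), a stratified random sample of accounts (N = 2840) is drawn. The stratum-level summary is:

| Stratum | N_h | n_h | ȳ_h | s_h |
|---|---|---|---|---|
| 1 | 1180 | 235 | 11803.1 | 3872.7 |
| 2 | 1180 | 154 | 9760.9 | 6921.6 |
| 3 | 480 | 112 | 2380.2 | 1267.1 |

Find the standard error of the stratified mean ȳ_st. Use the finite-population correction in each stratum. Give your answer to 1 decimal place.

V̂(ȳ_st) = Σ W_h² (1 − n_h/N_h) s_h²/n_h, with W_h = N_h/N and N = 2840:
  stratum 1: (1180/2840)²·(1 − 235/1180)·3872.7²/235 = 8823.42
  stratum 2: (1180/2840)²·(1 − 154/1180)·6921.6²/154 = 46696.6
  stratum 3: (480/2840)²·(1 − 112/480)·1267.1²/112 = 313.947
V̂(ȳ_st) = 55833.9
SE(ȳ_st) = √55833.9 = 236.292

SE(ȳ_st) ≈ 236.3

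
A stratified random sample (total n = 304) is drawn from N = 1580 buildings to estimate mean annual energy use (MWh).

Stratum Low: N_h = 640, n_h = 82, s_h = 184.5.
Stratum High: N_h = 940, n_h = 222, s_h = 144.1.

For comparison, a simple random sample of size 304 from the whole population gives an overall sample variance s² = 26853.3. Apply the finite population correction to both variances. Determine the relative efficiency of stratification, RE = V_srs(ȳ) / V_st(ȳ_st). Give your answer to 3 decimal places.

V̂(ȳ_st) = Σ W_h² (1 − n_h/N_h) s_h²/n_h, with W_h = N_h/N and N = 1580:
  stratum Low: (640/1580)²·(1 − 82/640)·184.5²/82 = 59.3853
  stratum High: (940/1580)²·(1 − 222/940)·144.1²/222 = 25.2879
V_st = 84.6732
V_srs = (1 − 304/1580)·26853.3/304 = 71.3375
Relative efficiency = V_srs / V_st = 71.3375/84.6732 = 0.8425

RE ≈ 0.843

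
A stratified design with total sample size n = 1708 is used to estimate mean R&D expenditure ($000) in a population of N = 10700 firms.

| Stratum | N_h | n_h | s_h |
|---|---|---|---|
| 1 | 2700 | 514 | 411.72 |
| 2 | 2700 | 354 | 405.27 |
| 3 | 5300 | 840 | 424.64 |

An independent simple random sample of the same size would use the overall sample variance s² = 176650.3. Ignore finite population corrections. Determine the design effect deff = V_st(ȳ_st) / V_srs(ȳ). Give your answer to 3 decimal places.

V̂(ȳ_st) = Σ W_h² s_h²/n_h, with W_h = N_h/N and N = 10700:
  stratum 1: (2700/10700)²·411.72²/514 = 20.9991
  stratum 2: (2700/10700)²·405.27²/354 = 29.5424
  stratum 3: (5300/10700)²·424.64²/840 = 52.668
V_st = 103.209
V_srs = s²/n = 176650.3/1708 = 103.425
deff = V_st / V_srs = 103.209/103.425 = 0.9979

deff ≈ 0.998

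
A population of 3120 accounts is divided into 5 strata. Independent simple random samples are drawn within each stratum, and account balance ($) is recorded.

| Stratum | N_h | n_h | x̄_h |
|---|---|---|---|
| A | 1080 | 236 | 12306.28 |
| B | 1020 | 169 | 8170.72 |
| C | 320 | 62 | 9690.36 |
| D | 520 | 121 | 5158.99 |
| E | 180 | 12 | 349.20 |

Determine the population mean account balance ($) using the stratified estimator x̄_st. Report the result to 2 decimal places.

x̄_st ≈ 8804.92

N = Σ N_h = 3120. Stratum weights W_h = N_h/N.
x̄_st = (1080·12306.28 + 1020·8170.72 + 320·9690.36 + 520·5158.99 + 180·349.20) / 3120 = 8804.9240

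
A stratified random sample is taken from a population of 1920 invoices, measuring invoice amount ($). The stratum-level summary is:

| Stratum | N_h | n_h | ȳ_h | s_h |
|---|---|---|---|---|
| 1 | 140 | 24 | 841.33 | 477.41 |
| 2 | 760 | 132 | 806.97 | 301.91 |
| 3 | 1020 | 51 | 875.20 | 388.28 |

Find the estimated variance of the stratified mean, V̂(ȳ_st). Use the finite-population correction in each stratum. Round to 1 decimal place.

V̂(ȳ_st) ≈ 923.8

V̂(ȳ_st) = Σ W_h² (1 − n_h/N_h) s_h²/n_h, with W_h = N_h/N and N = 1920:
  stratum 1: (140/1920)²·(1 − 24/140)·477.41²/24 = 41.8365
  stratum 2: (760/1920)²·(1 − 132/760)·301.91²/132 = 89.4029
  stratum 3: (1020/1920)²·(1 − 51/1020)·388.28²/51 = 792.577
V̂(ȳ_st) = 923.816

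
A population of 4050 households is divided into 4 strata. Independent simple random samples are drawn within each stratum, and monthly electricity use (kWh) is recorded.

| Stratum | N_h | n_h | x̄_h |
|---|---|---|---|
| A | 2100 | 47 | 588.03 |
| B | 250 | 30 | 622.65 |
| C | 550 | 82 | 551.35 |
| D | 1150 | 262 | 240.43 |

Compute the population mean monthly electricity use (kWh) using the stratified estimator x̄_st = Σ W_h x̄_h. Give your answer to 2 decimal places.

x̄_st ≈ 486.48

N = Σ N_h = 4050. Stratum weights W_h = N_h/N.
x̄_st = (2100·588.03 + 250·622.65 + 550·551.35 + 1150·240.43) / 4050 = 486.4846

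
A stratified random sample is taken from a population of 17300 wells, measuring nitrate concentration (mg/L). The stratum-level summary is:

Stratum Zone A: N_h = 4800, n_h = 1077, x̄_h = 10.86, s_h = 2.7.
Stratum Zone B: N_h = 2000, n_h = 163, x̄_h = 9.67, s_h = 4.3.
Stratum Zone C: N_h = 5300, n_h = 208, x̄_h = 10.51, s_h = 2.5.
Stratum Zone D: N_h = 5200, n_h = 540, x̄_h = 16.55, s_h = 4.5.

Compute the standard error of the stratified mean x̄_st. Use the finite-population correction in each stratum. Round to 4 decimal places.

SE(x̄_st) ≈ 0.0868

V̂(x̄_st) = Σ W_h² (1 − n_h/N_h) s_h²/n_h, with W_h = N_h/N and N = 17300:
  stratum Zone A: (4800/17300)²·(1 − 1077/4800)·2.7²/1077 = 0.000404161
  stratum Zone B: (2000/17300)²·(1 − 163/2000)·4.3²/163 = 0.0013925
  stratum Zone C: (5300/17300)²·(1 − 208/5300)·2.5²/208 = 0.0027095
  stratum Zone D: (5200/17300)²·(1 − 540/5200)·4.5²/540 = 0.00303619
V̂(x̄_st) = 0.00754235
SE(x̄_st) = √0.00754235 = 0.0868467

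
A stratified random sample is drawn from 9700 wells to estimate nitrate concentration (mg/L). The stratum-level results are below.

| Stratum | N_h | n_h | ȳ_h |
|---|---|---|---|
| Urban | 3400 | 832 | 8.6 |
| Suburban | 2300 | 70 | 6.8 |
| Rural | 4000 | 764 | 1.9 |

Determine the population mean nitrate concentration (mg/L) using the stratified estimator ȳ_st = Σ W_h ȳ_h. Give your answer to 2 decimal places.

N = Σ N_h = 9700. Stratum weights W_h = N_h/N.
ȳ_st = (3400·8.6 + 2300·6.8 + 4000·1.9) / 9700 = 5.4103

ȳ_st ≈ 5.41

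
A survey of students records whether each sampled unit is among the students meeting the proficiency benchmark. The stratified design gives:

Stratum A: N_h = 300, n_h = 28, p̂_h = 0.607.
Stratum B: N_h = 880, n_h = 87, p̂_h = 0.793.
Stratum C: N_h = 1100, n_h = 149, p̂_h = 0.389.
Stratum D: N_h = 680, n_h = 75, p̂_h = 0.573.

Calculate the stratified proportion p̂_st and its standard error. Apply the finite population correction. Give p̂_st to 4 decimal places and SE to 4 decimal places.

N = 2960; stratum weights W_h = N_h/N.
p̂_st = Σ W_h p̂_h = (300·0.607 + 880·0.793 + 1100·0.389 + 680·0.573)/2960 = 0.57347
V̂(p̂_st) = Σ W_h² (1 − n_h/N_h) p̂_h(1−p̂_h)/(n_h−1):
  stratum A: (300/2960)²·(1 − 28/300)·0.607·0.393/27 = 8.22857e-05
  stratum B: (880/2960)²·(1 − 87/880)·0.793·0.207/86 = 0.000152026
  stratum C: (1100/2960)²·(1 − 149/1100)·0.389·0.611/148 = 0.000191743
  stratum D: (680/2960)²·(1 − 75/680)·0.573·0.427/74 = 0.00015525
V̂(p̂_st) = 0.000581304; SE = √V̂ = 0.0241103

p̂_st ≈ 0.5735, SE ≈ 0.0241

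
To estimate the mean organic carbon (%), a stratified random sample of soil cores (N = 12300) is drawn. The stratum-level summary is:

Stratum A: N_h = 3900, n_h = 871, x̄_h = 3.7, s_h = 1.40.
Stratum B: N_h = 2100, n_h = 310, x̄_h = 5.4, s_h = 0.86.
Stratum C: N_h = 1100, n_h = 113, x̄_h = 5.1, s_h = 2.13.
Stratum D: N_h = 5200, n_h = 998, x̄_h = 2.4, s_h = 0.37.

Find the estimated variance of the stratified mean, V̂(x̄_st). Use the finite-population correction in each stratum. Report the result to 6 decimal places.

V̂(x̄_st) = Σ W_h² (1 − n_h/N_h) s_h²/n_h, with W_h = N_h/N and N = 12300:
  stratum A: (3900/12300)²·(1 − 871/3900)·1.40²/871 = 0.000175708
  stratum B: (2100/12300)²·(1 − 310/2100)·0.86²/310 = 5.92785e-05
  stratum C: (1100/12300)²·(1 − 113/1100)·2.13²/113 = 0.000288125
  stratum D: (5200/12300)²·(1 − 998/5200)·0.37²/998 = 1.98117e-05
V̂(x̄_st) = 0.000542923

V̂(x̄_st) ≈ 0.000543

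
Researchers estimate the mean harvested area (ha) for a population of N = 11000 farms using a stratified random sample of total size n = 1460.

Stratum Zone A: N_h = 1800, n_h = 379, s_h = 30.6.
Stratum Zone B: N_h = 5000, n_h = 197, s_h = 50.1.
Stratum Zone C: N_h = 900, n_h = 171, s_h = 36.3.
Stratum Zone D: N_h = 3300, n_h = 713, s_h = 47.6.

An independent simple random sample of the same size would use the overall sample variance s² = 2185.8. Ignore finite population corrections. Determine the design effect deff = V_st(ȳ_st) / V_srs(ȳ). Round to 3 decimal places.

V̂(ȳ_st) = Σ W_h² s_h²/n_h, with W_h = N_h/N and N = 11000:
  stratum Zone A: (1800/11000)²·30.6²/379 = 0.0661551
  stratum Zone B: (5000/11000)²·50.1²/197 = 2.63247
  stratum Zone C: (900/11000)²·36.3²/171 = 0.0515842
  stratum Zone D: (3300/11000)²·47.6²/713 = 0.286001
V_st = 3.03621
V_srs = s²/n = 2185.8/1460 = 1.49712
deff = V_st / V_srs = 3.03621/1.49712 = 2.0280

deff ≈ 2.028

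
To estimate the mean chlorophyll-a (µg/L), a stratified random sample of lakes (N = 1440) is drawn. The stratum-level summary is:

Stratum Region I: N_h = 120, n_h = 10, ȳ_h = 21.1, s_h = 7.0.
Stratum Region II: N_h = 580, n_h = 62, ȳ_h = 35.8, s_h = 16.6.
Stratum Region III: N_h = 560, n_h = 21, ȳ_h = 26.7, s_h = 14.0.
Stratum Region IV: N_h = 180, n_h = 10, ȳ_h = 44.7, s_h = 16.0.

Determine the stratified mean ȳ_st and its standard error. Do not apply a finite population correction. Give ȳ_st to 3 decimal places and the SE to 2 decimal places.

ȳ_st ≈ 32.149, SE ≈ 1.60

ȳ_st = Σ W_h ȳ_h = (120·21.1 + 580·35.8 + 560·26.7 + 180·44.7)/1440 = 32.14861
V̂(ȳ_st) = Σ W_h² s_h²/n_h, with W_h = N_h/N and N = 1440:
  stratum Region I: (120/1440)²·7.0²/10 = 0.0340278
  stratum Region II: (580/1440)²·16.6²/62 = 0.721034
  stratum Region III: (560/1440)²·14.0²/21 = 1.41152
  stratum Region IV: (180/1440)²·16.0²/10 = 0.4
V̂(ȳ_st) = 2.56658
SE(ȳ_st) = √2.56658 = 1.60206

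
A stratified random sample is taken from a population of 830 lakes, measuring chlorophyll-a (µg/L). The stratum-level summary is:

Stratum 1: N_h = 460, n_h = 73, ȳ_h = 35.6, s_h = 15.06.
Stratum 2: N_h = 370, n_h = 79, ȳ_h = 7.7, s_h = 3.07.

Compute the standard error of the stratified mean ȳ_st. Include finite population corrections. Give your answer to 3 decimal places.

SE(ȳ_st) ≈ 0.906

V̂(ȳ_st) = Σ W_h² (1 − n_h/N_h) s_h²/n_h, with W_h = N_h/N and N = 830:
  stratum 1: (460/830)²·(1 − 73/460)·15.06²/73 = 0.80286
  stratum 2: (370/830)²·(1 − 79/370)·3.07²/79 = 0.0186461
V̂(ȳ_st) = 0.821506
SE(ȳ_st) = √0.821506 = 0.90637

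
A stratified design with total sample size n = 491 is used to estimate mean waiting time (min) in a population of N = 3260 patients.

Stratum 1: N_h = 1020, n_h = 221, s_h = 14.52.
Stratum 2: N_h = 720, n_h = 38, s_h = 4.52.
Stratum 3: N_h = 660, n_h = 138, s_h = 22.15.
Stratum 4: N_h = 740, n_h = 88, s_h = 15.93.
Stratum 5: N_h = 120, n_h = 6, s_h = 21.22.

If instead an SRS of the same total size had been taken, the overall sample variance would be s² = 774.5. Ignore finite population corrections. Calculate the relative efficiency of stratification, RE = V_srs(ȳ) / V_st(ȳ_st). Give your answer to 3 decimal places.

V̂(ȳ_st) = Σ W_h² s_h²/n_h, with W_h = N_h/N and N = 3260:
  stratum 1: (1020/3260)²·14.52²/221 = 0.0933912
  stratum 2: (720/3260)²·4.52²/38 = 0.0262255
  stratum 3: (660/3260)²·22.15²/138 = 0.145721
  stratum 4: (740/3260)²·15.93²/88 = 0.148586
  stratum 5: (120/3260)²·21.22²/6 = 0.101687
V_st = 0.51561
V_srs = s²/n = 774.5/491 = 1.57739
Relative efficiency = V_srs / V_st = 1.57739/0.51561 = 3.0593

RE ≈ 3.059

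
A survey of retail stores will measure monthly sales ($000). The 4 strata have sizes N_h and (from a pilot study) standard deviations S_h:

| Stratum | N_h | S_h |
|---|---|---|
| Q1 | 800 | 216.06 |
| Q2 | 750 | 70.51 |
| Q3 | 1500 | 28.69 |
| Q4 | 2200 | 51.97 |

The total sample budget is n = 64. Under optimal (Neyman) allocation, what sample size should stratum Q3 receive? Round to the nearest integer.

Neyman allocation: n_h = n · N_h S_h / Σ N_i S_i, with n = 64.
  stratum Q1: N_h·S_h = 800·216.06 = 172848.00
  stratum Q2: N_h·S_h = 750·70.51 = 52882.50
  stratum Q3: N_h·S_h = 1500·28.69 = 43035.00
  stratum Q4: N_h·S_h = 2200·51.97 = 114334.00
Σ N_h S_h = 383099.50
n for stratum Q3 = 64·43035.00/383099.50 = 7.189 → 7

7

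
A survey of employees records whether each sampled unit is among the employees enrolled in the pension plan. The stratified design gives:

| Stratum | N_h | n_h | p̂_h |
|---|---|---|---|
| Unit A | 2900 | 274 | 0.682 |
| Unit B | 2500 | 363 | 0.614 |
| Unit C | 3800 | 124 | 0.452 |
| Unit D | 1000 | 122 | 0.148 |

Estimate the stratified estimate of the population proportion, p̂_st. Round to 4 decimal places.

N = 10200; stratum weights W_h = N_h/N.
p̂_st = Σ W_h p̂_h = (2900·0.682 + 2500·0.614 + 3800·0.452 + 1000·0.148)/10200 = 0.52729

p̂_st ≈ 0.5273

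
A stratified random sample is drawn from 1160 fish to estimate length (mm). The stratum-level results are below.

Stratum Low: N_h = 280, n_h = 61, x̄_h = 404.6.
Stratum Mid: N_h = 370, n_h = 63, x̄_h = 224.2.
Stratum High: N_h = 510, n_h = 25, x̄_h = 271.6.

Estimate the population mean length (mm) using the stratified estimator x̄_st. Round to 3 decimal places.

x̄_st ≈ 288.584

N = Σ N_h = 1160. Stratum weights W_h = N_h/N.
x̄_st = (280·404.6 + 370·224.2 + 510·271.6) / 1160 = 288.58448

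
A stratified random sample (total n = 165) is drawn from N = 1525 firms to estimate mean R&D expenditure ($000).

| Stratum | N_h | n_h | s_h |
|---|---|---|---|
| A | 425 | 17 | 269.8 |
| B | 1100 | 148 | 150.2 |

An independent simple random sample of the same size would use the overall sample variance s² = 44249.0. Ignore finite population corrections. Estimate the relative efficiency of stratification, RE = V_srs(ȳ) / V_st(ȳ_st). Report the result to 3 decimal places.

RE ≈ 0.651

V̂(ȳ_st) = Σ W_h² s_h²/n_h, with W_h = N_h/N and N = 1525:
  stratum A: (425/1525)²·269.8²/17 = 332.562
  stratum B: (1100/1525)²·150.2²/148 = 79.3092
V_st = 411.872
V_srs = s²/n = 44249.0/165 = 268.176
Relative efficiency = V_srs / V_st = 268.176/411.872 = 0.6511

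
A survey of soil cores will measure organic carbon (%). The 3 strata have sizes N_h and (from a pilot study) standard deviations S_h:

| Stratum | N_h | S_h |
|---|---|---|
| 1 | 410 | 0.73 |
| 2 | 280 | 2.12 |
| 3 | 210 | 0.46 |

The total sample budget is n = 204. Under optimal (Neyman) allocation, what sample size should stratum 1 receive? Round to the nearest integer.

62

Neyman allocation: n_h = n · N_h S_h / Σ N_i S_i, with n = 204.
  stratum 1: N_h·S_h = 410·0.73 = 299.30
  stratum 2: N_h·S_h = 280·2.12 = 593.60
  stratum 3: N_h·S_h = 210·0.46 = 96.60
Σ N_h S_h = 989.50
n for stratum 1 = 204·299.30/989.50 = 61.705 → 62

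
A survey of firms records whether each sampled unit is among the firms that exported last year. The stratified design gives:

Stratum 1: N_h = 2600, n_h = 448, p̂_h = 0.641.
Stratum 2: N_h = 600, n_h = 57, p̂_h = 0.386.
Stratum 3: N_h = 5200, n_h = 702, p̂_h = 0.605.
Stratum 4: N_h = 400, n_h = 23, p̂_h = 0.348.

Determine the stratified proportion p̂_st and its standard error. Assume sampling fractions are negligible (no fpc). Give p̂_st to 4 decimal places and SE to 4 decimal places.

p̂_st ≈ 0.5890, SE ≈ 0.0143

N = 8800; stratum weights W_h = N_h/N.
p̂_st = Σ W_h p̂_h = (2600·0.641 + 600·0.386 + 5200·0.605 + 400·0.348)/8800 = 0.58902
V̂(p̂_st) = Σ W_h² p̂_h(1−p̂_h)/(n_h−1):
  stratum 1: (2600/8800)²·0.641·0.359/447 = 4.49393e-05
  stratum 2: (600/8800)²·0.386·0.614/56 = 1.96745e-05
  stratum 3: (5200/8800)²·0.605·0.395/701 = 0.000119035
  stratum 4: (400/8800)²·0.348·0.652/22 = 2.13088e-05
V̂(p̂_st) = 0.000204958; SE = √V̂ = 0.0143164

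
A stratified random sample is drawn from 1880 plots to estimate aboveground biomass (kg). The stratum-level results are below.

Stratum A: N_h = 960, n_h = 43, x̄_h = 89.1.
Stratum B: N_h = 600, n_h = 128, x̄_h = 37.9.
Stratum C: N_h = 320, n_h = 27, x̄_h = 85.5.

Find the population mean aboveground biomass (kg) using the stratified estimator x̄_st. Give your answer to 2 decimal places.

x̄_st ≈ 72.15

N = Σ N_h = 1880. Stratum weights W_h = N_h/N.
x̄_st = (960·89.1 + 600·37.9 + 320·85.5) / 1880 = 72.1468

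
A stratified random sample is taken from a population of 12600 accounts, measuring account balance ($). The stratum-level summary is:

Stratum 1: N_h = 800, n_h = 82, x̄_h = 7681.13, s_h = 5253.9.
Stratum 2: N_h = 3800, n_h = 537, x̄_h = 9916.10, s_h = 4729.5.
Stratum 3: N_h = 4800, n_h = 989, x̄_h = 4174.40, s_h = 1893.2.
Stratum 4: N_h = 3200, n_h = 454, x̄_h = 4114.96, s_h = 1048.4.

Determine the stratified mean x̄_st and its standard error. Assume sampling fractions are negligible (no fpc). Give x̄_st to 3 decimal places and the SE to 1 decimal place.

x̄_st = Σ W_h x̄_h = (800·7681.13 + 3800·9916.10 + 4800·4174.40 + 3200·4114.96)/12600 = 6113.57746
V̂(x̄_st) = Σ W_h² s_h²/n_h, with W_h = N_h/N and N = 12600:
  stratum 1: (800/12600)²·5253.9²/82 = 1357.03
  stratum 2: (3800/12600)²·4729.5²/537 = 3788.63
  stratum 3: (4800/12600)²·1893.2²/989 = 525.942
  stratum 4: (3200/12600)²·1048.4²/454 = 156.155
V̂(x̄_st) = 5827.76
SE(x̄_st) = √5827.76 = 76.3397

x̄_st ≈ 6113.577, SE ≈ 76.3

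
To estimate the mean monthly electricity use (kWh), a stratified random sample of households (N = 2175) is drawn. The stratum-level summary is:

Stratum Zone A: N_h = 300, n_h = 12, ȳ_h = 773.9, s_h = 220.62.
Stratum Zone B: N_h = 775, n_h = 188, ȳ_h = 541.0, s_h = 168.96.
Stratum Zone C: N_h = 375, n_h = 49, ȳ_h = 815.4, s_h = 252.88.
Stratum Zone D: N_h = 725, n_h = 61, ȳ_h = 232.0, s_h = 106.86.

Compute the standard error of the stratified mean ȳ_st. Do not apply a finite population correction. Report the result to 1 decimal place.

SE(ȳ_st) ≈ 12.5

V̂(ȳ_st) = Σ W_h² s_h²/n_h, with W_h = N_h/N and N = 2175:
  stratum Zone A: (300/2175)²·220.62²/12 = 77.1672
  stratum Zone B: (775/2175)²·168.96²/188 = 19.2795
  stratum Zone C: (375/2175)²·252.88²/49 = 38.7951
  stratum Zone D: (725/2175)²·106.86²/61 = 20.7997
V̂(ȳ_st) = 156.041
SE(ȳ_st) = √156.041 = 12.4917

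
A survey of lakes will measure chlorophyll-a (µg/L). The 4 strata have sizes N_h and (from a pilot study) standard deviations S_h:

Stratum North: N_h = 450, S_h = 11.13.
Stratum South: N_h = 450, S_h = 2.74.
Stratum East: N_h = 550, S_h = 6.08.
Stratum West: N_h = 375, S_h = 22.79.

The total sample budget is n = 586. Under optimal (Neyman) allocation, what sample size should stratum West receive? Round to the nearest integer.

Neyman allocation: n_h = n · N_h S_h / Σ N_i S_i, with n = 586.
  stratum North: N_h·S_h = 450·11.13 = 5008.50
  stratum South: N_h·S_h = 450·2.74 = 1233.00
  stratum East: N_h·S_h = 550·6.08 = 3344.00
  stratum West: N_h·S_h = 375·22.79 = 8546.25
Σ N_h S_h = 18131.75
n for stratum West = 586·8546.25/18131.75 = 276.206 → 276

276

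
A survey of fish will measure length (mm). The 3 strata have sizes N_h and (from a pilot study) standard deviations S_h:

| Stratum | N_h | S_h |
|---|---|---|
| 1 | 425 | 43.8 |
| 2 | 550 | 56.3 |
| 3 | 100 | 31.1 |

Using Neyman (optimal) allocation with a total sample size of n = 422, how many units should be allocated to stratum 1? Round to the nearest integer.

Neyman allocation: n_h = n · N_h S_h / Σ N_i S_i, with n = 422.
  stratum 1: N_h·S_h = 425·43.8 = 18615.00
  stratum 2: N_h·S_h = 550·56.3 = 30965.00
  stratum 3: N_h·S_h = 100·31.1 = 3110.00
Σ N_h S_h = 52690.00
n for stratum 1 = 422·18615.00/52690.00 = 149.090 → 149

149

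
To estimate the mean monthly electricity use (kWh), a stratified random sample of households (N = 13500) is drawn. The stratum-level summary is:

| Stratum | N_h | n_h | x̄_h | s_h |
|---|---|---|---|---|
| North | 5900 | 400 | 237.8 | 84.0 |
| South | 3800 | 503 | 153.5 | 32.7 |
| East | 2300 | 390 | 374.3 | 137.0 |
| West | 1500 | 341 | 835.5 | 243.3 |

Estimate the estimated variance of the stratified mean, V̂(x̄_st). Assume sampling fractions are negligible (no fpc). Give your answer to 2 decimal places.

V̂(x̄_st) = Σ W_h² s_h²/n_h, with W_h = N_h/N and N = 13500:
  stratum North: (5900/13500)²·84.0²/400 = 3.36926
  stratum South: (3800/13500)²·32.7²/503 = 0.168433
  stratum East: (2300/13500)²·137.0²/390 = 1.3969
  stratum West: (1500/13500)²·243.3²/341 = 2.14311
V̂(x̄_st) = 7.07771

V̂(x̄_st) ≈ 7.08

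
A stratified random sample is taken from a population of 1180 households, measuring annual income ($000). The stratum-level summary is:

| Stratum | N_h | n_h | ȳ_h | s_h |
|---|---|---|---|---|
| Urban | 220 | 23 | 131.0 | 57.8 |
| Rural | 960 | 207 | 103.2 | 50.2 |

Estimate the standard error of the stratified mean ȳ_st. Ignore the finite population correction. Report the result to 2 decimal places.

SE(ȳ_st) ≈ 3.62

V̂(ȳ_st) = Σ W_h² s_h²/n_h, with W_h = N_h/N and N = 1180:
  stratum Urban: (220/1180)²·57.8²/23 = 5.04904
  stratum Rural: (960/1180)²·50.2²/207 = 8.05778
V̂(ȳ_st) = 13.1068
SE(ȳ_st) = √13.1068 = 3.62034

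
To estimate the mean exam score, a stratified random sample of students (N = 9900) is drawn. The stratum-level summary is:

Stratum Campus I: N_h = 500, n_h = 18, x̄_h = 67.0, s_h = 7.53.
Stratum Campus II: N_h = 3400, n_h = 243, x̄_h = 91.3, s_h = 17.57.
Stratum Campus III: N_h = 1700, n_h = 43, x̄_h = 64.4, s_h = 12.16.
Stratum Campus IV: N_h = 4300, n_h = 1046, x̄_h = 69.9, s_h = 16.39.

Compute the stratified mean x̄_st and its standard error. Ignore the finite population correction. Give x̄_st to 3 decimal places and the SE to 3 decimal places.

x̄_st ≈ 76.159, SE ≈ 0.555

x̄_st = Σ W_h x̄_h = (500·67.0 + 3400·91.3 + 1700·64.4 + 4300·69.9)/9900 = 76.15859
V̂(x̄_st) = Σ W_h² s_h²/n_h, with W_h = N_h/N and N = 9900:
  stratum Campus I: (500/9900)²·7.53²/18 = 0.00803502
  stratum Campus II: (3400/9900)²·17.57²/243 = 0.149839
  stratum Campus III: (1700/9900)²·12.16²/43 = 0.101397
  stratum Campus IV: (4300/9900)²·16.39²/1046 = 0.0484499
V̂(x̄_st) = 0.307721
SE(x̄_st) = √0.307721 = 0.554726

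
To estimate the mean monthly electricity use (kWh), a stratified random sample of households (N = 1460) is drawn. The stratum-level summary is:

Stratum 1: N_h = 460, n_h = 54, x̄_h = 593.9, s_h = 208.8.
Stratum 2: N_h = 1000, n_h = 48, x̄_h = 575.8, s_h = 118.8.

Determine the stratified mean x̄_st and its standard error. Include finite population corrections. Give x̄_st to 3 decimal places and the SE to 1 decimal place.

x̄_st ≈ 581.503, SE ≈ 14.2

x̄_st = Σ W_h x̄_h = (460·593.9 + 1000·575.8)/1460 = 581.50274
V̂(x̄_st) = Σ W_h² (1 − n_h/N_h) s_h²/n_h, with W_h = N_h/N and N = 1460:
  stratum 1: (460/1460)²·(1 − 54/460)·208.8²/54 = 70.7368
  stratum 2: (1000/1460)²·(1 − 48/1000)·118.8²/48 = 131.318
V̂(x̄_st) = 202.054
SE(x̄_st) = √202.054 = 14.2146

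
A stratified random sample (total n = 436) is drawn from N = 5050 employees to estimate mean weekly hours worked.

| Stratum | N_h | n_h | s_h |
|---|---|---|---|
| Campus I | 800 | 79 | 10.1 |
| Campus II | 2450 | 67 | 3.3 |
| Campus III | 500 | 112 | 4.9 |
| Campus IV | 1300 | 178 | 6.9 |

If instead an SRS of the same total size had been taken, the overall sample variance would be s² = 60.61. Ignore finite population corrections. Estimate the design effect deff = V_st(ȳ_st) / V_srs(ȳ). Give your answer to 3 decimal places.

deff ≈ 0.651

V̂(ȳ_st) = Σ W_h² s_h²/n_h, with W_h = N_h/N and N = 5050:
  stratum Campus I: (800/5050)²·10.1²/79 = 0.0324051
  stratum Campus II: (2450/5050)²·3.3²/67 = 0.0382563
  stratum Campus III: (500/5050)²·4.9²/112 = 0.00210151
  stratum Campus IV: (1300/5050)²·6.9²/178 = 0.0177248
V_st = 0.0904877
V_srs = s²/n = 60.61/436 = 0.139014
deff = V_st / V_srs = 0.0904877/0.139014 = 0.6509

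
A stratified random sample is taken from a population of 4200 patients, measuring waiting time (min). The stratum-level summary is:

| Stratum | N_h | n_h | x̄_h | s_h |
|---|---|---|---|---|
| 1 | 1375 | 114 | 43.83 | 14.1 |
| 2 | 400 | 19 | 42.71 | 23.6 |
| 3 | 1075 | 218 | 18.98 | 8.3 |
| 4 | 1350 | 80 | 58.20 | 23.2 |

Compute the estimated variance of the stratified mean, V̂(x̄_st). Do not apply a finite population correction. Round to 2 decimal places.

V̂(x̄_st) ≈ 1.17

V̂(x̄_st) = Σ W_h² s_h²/n_h, with W_h = N_h/N and N = 4200:
  stratum 1: (1375/4200)²·14.1²/114 = 0.186913
  stratum 2: (400/4200)²·23.6²/19 = 0.265884
  stratum 3: (1075/4200)²·8.3²/218 = 0.0207023
  stratum 4: (1350/4200)²·23.2²/80 = 0.695112
V̂(x̄_st) = 1.16861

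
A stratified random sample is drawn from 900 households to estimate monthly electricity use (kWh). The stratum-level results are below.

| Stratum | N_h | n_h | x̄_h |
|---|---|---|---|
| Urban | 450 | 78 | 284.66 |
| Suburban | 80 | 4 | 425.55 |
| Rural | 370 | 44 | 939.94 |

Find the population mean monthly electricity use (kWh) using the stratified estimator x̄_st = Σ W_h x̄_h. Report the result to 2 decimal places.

N = Σ N_h = 900. Stratum weights W_h = N_h/N.
x̄_st = (450·284.66 + 80·425.55 + 370·939.94) / 900 = 566.5764

x̄_st ≈ 566.58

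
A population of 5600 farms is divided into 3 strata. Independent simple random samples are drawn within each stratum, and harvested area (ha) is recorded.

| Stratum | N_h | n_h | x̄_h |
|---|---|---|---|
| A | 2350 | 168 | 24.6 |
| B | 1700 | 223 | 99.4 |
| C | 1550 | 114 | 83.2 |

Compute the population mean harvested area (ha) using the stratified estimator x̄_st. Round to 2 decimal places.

N = Σ N_h = 5600. Stratum weights W_h = N_h/N.
x̄_st = (2350·24.6 + 1700·99.4 + 1550·83.2) / 5600 = 63.5268

x̄_st ≈ 63.53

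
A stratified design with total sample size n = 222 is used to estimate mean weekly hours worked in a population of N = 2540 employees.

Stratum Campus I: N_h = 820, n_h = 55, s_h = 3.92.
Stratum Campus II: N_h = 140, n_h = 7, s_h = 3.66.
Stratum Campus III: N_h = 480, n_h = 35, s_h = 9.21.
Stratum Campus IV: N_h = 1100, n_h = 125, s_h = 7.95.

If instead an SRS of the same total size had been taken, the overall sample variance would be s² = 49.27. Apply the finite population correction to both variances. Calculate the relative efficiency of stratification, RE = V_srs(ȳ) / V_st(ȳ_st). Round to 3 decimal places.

RE ≈ 1.028

V̂(ȳ_st) = Σ W_h² (1 − n_h/N_h) s_h²/n_h, with W_h = N_h/N and N = 2540:
  stratum Campus I: (820/2540)²·(1 − 55/820)·3.92²/55 = 0.0271655
  stratum Campus II: (140/2540)²·(1 − 7/140)·3.66²/7 = 0.00552302
  stratum Campus III: (480/2540)²·(1 − 35/480)·9.21²/35 = 0.0802389
  stratum Campus IV: (1100/2540)²·(1 − 125/1100)·7.95²/125 = 0.0840532
V_st = 0.196981
V_srs = (1 − 222/2540)·49.27/222 = 0.202539
Relative efficiency = V_srs / V_st = 0.202539/0.196981 = 1.0282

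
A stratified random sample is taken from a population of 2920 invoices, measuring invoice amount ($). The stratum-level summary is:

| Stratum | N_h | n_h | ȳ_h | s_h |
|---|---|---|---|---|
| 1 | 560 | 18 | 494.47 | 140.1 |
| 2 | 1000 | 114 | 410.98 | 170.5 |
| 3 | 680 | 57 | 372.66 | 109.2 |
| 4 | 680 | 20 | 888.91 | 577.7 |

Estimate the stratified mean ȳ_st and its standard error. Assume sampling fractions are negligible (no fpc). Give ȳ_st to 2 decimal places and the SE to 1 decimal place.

ȳ_st = Σ W_h ȳ_h = (560·494.47 + 1000·410.98 + 680·372.66 + 680·888.91)/2920 = 529.36671
V̂(ȳ_st) = Σ W_h² s_h²/n_h, with W_h = N_h/N and N = 2920:
  stratum 1: (560/2920)²·140.1²/18 = 40.1064
  stratum 2: (1000/2920)²·170.5²/114 = 29.9074
  stratum 3: (680/2920)²·109.2²/57 = 11.3455
  stratum 4: (680/2920)²·577.7²/20 = 904.955
V̂(ȳ_st) = 986.314
SE(ȳ_st) = √986.314 = 31.4056

ȳ_st ≈ 529.37, SE ≈ 31.4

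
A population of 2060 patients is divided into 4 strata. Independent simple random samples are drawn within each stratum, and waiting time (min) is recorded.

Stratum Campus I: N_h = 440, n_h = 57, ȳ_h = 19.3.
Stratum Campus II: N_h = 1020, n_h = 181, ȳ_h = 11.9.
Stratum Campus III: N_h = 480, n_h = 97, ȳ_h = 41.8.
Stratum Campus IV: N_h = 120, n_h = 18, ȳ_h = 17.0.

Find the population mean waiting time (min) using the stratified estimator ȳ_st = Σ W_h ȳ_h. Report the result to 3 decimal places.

N = Σ N_h = 2060. Stratum weights W_h = N_h/N.
ȳ_st = (440·19.3 + 1020·11.9 + 480·41.8 + 120·17.0) / 2060 = 20.74466

ȳ_st ≈ 20.745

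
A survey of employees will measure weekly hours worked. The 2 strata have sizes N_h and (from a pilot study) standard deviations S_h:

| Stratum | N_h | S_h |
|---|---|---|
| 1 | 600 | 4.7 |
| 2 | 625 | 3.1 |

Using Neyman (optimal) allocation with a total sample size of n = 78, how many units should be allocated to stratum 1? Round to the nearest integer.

46

Neyman allocation: n_h = n · N_h S_h / Σ N_i S_i, with n = 78.
  stratum 1: N_h·S_h = 600·4.7 = 2820.00
  stratum 2: N_h·S_h = 625·3.1 = 1937.50
Σ N_h S_h = 4757.50
n for stratum 1 = 78·2820.00/4757.50 = 46.234 → 46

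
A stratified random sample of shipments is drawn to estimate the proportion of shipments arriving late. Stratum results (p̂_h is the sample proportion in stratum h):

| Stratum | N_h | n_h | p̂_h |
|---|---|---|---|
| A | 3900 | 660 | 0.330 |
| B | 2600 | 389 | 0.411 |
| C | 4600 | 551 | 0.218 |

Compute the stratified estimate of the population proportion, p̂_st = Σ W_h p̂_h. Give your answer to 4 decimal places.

N = 11100; stratum weights W_h = N_h/N.
p̂_st = Σ W_h p̂_h = (3900·0.330 + 2600·0.411 + 4600·0.218)/11100 = 0.30256

p̂_st ≈ 0.3026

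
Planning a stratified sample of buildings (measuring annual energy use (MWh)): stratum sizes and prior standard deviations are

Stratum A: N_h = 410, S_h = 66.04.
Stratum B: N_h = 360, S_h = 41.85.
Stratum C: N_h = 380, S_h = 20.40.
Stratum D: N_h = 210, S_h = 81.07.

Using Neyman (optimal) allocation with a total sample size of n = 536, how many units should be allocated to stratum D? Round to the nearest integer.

136

Neyman allocation: n_h = n · N_h S_h / Σ N_i S_i, with n = 536.
  stratum A: N_h·S_h = 410·66.04 = 27076.40
  stratum B: N_h·S_h = 360·41.85 = 15066.00
  stratum C: N_h·S_h = 380·20.40 = 7752.00
  stratum D: N_h·S_h = 210·81.07 = 17024.70
Σ N_h S_h = 66919.10
n for stratum D = 536·17024.70/66919.10 = 136.362 → 136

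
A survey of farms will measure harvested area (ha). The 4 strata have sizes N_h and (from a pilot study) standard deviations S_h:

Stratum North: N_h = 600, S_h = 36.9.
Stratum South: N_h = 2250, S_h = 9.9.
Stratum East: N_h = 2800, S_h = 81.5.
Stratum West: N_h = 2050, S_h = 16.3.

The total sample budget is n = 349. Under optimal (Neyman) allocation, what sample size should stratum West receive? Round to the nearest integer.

Neyman allocation: n_h = n · N_h S_h / Σ N_i S_i, with n = 349.
  stratum North: N_h·S_h = 600·36.9 = 22140.00
  stratum South: N_h·S_h = 2250·9.9 = 22275.00
  stratum East: N_h·S_h = 2800·81.5 = 228200.00
  stratum West: N_h·S_h = 2050·16.3 = 33415.00
Σ N_h S_h = 306030.00
n for stratum West = 349·33415.00/306030.00 = 38.107 → 38

38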